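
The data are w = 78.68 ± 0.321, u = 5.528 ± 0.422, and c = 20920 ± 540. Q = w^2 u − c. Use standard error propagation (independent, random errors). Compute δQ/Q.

Let p = w^2·u = 34220. δp/p = √((2·δw/w)² + (1·δu/u)²) = √(6.66e-05 + 0.00583) = 0.0768, so δp = 2630.
Q = p − c: δQ = √(δp² + δc²) = √(6.9e+06 + 2.92e+05) = 2680
Q = 13300, so δQ/Q = 2680/13300 = 0.202.

0.202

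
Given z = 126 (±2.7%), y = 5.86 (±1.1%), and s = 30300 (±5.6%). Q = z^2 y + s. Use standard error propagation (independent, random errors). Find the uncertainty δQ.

5400

Let p = z^2·y = 93000. δp/p = √((2·δz/z)² + (1·δy/y)²) = √(0.00292 + 0.000121) = 0.0551, so δp = 5130.
Q = p + s: δQ = √(δp² + δs²) = √(2.63e+07 + 2.88e+06) = 5400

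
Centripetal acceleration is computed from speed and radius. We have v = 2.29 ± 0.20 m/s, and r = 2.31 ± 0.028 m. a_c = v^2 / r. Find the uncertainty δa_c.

a_c is a product of powers, so relative uncertainties combine in quadrature:
  (2·δv/v)² = (2×0.0873)² = 0.0305;  (-1·δr/r)² = (-1×0.0121)² = 0.000147
δa_c/a_c = √(0.0307) = 0.175
a_c = 2.27 m/s^2, so δa_c = 0.175 × 2.27 = 0.397 m/s^2.

0.397 m/s^2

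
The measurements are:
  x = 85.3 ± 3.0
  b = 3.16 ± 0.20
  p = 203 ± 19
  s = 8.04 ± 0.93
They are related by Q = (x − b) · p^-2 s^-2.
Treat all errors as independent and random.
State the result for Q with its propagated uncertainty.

(3.08 ± 0.925) × 10^-5

Let u = x − b = 82.1. δu = √(δx² + δb²) = √(9.00 + 0.0400) = 3.01, so δu/u = 0.0366.
Q is then a monomial in u, p, s:
δQ/Q = √((δu/u)² + (-2·δp/p)² + (-2·δs/s)²) = √(0.00134 + 0.0350 + 0.0535) = 0.300
Q = 3.08e-05, so δQ = 0.300 × 3.08e-05 = 9.25e-06.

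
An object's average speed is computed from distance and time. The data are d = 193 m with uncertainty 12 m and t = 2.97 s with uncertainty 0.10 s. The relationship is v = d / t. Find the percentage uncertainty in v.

7.07%

Relative error in a monomial: (δv/v)² = Σ (nᵢ · δxᵢ/xᵢ)².
  (1·δd/d)² = (1×0.0622)² = 0.00387;  (-1·δt/t)² = (-1×0.0337)² = 0.00113
δv/v = √(0.00500) = 0.0707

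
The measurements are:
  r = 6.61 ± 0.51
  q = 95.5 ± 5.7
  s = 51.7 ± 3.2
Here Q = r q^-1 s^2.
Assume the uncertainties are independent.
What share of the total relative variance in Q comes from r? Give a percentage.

(δQ/Q)² = (1·δr/r)² + (-1·δq/q)² + (2·δs/s)²
  r term: (1×0.0772)² = 0.00595
  q term: (-1×0.0597)² = 0.00356
  s term: (2×0.0619)² = 0.0153
Total = 0.0248. Share from r = 0.00595/0.0248 = 0.240.

24.0%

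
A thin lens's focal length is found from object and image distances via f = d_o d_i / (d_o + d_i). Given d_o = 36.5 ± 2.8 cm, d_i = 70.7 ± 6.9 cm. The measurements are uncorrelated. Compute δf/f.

0.0605

∂f/∂d_o = (d_i/(d_o+d_i))² = 0.435;  ∂f/∂d_i = (d_o/(d_o+d_i))² = 0.116
δf = √((∂f/∂d_o · δd_o)² + (∂f/∂d_i · δd_i)²) = √(1.48 + 0.640) = 1.46 cm
f = 24.1 cm, so δf/f = 1.46/24.1 = 0.0605.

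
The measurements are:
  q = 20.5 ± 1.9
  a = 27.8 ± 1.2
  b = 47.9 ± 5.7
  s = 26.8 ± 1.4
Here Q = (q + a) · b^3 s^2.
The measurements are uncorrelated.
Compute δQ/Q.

Let u = q + a = 48.3. δu = √(δq² + δa²) = √(3.61 + 1.44) = 2.25, so δu/u = 0.0465.
Q is then a monomial in u, b, s:
δQ/Q = √((δu/u)² + (3·δb/b)² + (2·δs/s)²) = √(0.00216 + 0.127 + 0.0109) = 0.375

0.375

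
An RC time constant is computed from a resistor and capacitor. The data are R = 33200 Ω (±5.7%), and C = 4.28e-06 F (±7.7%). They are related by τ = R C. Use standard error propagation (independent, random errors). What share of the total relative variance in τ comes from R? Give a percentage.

(δτ/τ)² = (1·δR/R)² + (1·δC/C)²
  R term: (1×0.0570)² = 0.00325
  C term: (1×0.0770)² = 0.00593
Total = 0.00918. Share from R = 0.00325/0.00918 = 0.354.

35.4%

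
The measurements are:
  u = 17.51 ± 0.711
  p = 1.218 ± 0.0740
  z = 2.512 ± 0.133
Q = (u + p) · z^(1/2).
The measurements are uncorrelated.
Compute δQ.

Let w = u + p = 18.73. δw = √(δu² + δp²) = √(0.506 + 0.00548) = 0.715, so δw/w = 0.0382.
Q is then a monomial in w, z:
δQ/Q = √((δw/w)² + (½·δz/z)²) = √(0.00146 + 0.000701) = 0.0465
Q = 29.68, so δQ = 0.0465 × 29.68 = 1.38.

1.38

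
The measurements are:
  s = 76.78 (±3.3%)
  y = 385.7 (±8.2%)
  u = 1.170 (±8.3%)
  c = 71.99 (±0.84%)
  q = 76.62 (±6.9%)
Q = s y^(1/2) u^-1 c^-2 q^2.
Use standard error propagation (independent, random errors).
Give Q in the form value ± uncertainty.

Since Q is a product/quotient, work with relative uncertainties:
  (1·δs/s)² = (1×0.0330)² = 0.00109;  (½·δy/y)² = (0.5×0.0820)² = 0.00168;  (-1·δu/u)² = (-1×0.0830)² = 0.00689;  (-2·δc/c)² = (-2×0.00840)² = 0.000282;  (2·δq/q)² = (2×0.0690)² = 0.0190
δQ/Q = √(0.0290) = 0.170
Q = 1460, so δQ = 0.170 × 1460 = 249.

1460 ± 249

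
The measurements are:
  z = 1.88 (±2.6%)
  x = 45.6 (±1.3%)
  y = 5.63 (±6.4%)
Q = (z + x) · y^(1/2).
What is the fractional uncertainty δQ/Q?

0.0344

Let u = z + x = 47.5. δu = √(δz² + δx²) = √(0.00239 + 0.351) = 0.595, so δu/u = 0.0125.
Q is then a monomial in u, y:
δQ/Q = √((δu/u)² + (½·δy/y)²) = √(0.000157 + 0.00102) = 0.0344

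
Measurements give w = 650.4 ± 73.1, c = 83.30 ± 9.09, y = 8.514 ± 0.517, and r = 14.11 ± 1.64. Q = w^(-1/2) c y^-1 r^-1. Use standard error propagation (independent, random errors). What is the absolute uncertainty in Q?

0.00488

Relative error in a monomial: (δQ/Q)² = Σ (nᵢ · δxᵢ/xᵢ)².
  (−½·δw/w)² = (-0.5×0.112)² = 0.00316;  (1·δc/c)² = (1×0.109)² = 0.0119;  (-1·δy/y)² = (-1×0.0607)² = 0.00369;  (-1·δr/r)² = (-1×0.116)² = 0.0135
δQ/Q = √(0.0323) = 0.180
Q = 0.02719, so δQ = 0.180 × 0.02719 = 0.00488.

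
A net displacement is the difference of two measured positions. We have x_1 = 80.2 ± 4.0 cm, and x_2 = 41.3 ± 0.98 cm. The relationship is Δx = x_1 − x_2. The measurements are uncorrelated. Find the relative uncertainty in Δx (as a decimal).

0.106

For a sum/difference, combine absolute errors in quadrature:
  (δx_1)² = 16.0;  (δx_2)² = 0.960
δΔx = √(17.0) = 4.12 cm
Δx = 38.9 cm, so δΔx/Δx = 4.12/38.9 = 0.106.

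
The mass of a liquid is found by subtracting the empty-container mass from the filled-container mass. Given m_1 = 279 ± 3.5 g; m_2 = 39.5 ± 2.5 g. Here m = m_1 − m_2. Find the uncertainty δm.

4.30 g

Each term contributes (cᵢ δxᵢ)² to (δm)²:
  (δm_1)² = 12.2;  (δm_2)² = 6.25
δm = √(18.5) = 4.30 g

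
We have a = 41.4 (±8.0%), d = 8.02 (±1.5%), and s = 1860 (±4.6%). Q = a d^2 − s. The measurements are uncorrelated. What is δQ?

Let p = a·d^2 = 2660. δp/p = √((1·δa/a)² + (2·δd/d)²) = √(0.00640 + 0.000900) = 0.0854, so δp = 228.
Q = p − s: δQ = √(δp² + δs²) = √(51800 + 7320) = 243

243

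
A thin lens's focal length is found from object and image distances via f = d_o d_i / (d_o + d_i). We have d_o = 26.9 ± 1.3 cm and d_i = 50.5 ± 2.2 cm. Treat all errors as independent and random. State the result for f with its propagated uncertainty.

∂f/∂d_o = (d_i/(d_o+d_i))² = 0.426;  ∂f/∂d_i = (d_o/(d_o+d_i))² = 0.121
δf = √((∂f/∂d_o · δd_o)² + (∂f/∂d_i · δd_i)²) = √(0.306 + 0.0706) = 0.614 cm
f = 17.6 cm.

17.6 ± 0.614 cm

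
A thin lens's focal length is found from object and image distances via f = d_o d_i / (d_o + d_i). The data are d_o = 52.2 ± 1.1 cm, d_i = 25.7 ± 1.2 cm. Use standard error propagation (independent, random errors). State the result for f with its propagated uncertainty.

17.2 ± 0.552 cm

∂f/∂d_o = (d_i/(d_o+d_i))² = 0.109;  ∂f/∂d_i = (d_o/(d_o+d_i))² = 0.449
δf = √((∂f/∂d_o · δd_o)² + (∂f/∂d_i · δd_i)²) = √(0.0143 + 0.290) = 0.552 cm
f = 17.2 cm.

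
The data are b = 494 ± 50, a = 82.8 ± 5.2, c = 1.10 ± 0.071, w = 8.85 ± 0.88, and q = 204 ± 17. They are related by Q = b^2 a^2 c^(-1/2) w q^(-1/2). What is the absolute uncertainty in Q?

For a monomial Q ∝ b^2, a^2, c^(-1/2), w, q^(-1/2), fractional errors add in quadrature:
  (2·δb/b)² = (2×0.101)² = 0.0410;  (2·δa/a)² = (2×0.0628)² = 0.0158;  (−½·δc/c)² = (-0.5×0.0645)² = 0.00104;  (1·δw/w)² = (1×0.0994)² = 0.00989;  (−½·δq/q)² = (-0.5×0.0833)² = 0.00174
δQ/Q = √(0.0694) = 0.263
Q = 9.88e+08, so δQ = 0.263 × 9.88e+08 = 2.6e+08.

2.6e+08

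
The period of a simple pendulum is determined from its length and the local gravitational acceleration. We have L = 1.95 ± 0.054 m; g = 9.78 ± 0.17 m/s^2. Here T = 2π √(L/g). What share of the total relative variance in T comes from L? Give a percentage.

71.7%

(δT/T)² = (½·δL/L)² + (−½·δg/g)²
  L term: (0.5×0.0277)² = 0.000192
  g term: (-0.5×0.0174)² = 7.55e-05
Total = 0.000267. Share from L = 0.000192/0.000267 = 0.717.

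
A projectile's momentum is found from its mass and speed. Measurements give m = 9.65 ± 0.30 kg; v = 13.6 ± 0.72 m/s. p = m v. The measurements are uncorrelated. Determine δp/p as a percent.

p is a product of powers, so relative uncertainties combine in quadrature:
  (1·δm/m)² = (1×0.0311)² = 0.000966;  (1·δv/v)² = (1×0.0529)² = 0.00280
δp/p = √(0.00377) = 0.0614

6.14%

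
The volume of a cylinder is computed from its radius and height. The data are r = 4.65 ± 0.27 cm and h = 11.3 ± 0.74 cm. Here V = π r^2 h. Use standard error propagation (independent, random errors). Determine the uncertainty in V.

Products/powers → add relative errors in quadrature, weighted by exponent:
  (2·δr/r)² = (2×0.0581)² = 0.0135;  (1·δh/h)² = (1×0.0655)² = 0.00429
δV/V = √(0.0178) = 0.133
V = 768 cm^3, so δV = 0.133 × 768 = 102 cm^3.

102 cm^3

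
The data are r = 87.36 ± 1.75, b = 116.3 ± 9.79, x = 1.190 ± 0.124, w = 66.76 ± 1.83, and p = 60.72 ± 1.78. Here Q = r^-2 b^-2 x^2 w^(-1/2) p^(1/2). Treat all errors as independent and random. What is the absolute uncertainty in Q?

Since Q is a product/quotient, work with relative uncertainties:
  (-2·δr/r)² = (-2×0.0200)² = 0.00161;  (-2·δb/b)² = (-2×0.0842)² = 0.0283;  (2·δx/x)² = (2×0.104)² = 0.0434;  (−½·δw/w)² = (-0.5×0.0274)² = 0.000188;  (½·δp/p)² = (0.5×0.0293)² = 0.000215
δQ/Q = √(0.0738) = 0.272
Q = 1.308e-08, so δQ = 0.272 × 1.308e-08 = 3.55e-09.

3.55e-09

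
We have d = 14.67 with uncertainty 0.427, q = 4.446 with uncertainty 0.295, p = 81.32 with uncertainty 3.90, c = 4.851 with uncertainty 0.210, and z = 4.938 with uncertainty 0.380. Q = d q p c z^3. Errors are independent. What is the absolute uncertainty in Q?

7.76e+05

Since Q is a product/quotient, work with relative uncertainties:
  (1·δd/d)² = (1×0.0291)² = 0.000847;  (1·δq/q)² = (1×0.0664)² = 0.00440;  (1·δp/p)² = (1×0.0480)² = 0.00230;  (1·δc/c)² = (1×0.0433)² = 0.00187;  (3·δz/z)² = (3×0.0770)² = 0.0533
δQ/Q = √(0.0627) = 0.250
Q = 3.098e+06, so δQ = 0.250 × 3.098e+06 = 7.76e+05.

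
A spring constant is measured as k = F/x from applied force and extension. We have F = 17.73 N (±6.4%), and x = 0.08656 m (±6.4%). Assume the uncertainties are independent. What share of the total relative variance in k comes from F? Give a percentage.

(δk/k)² = (1·δF/F)² + (-1·δx/x)²
  F term: (1×0.0640)² = 0.00410
  x term: (-1×0.0640)² = 0.00410
Total = 0.00819. Share from F = 0.00410/0.00819 = 0.500.

50.0%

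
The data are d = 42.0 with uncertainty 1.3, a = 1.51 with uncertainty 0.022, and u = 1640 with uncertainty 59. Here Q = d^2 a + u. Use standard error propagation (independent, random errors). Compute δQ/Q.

0.0417

Let p = d^2·a = 2660. δp/p = √((2·δd/d)² + (1·δa/a)²) = √(0.00383 + 0.000212) = 0.0636, so δp = 169.
Q = p + u: δQ = √(δp² + δu²) = √(28700 + 3480) = 179
Q = 4300, so δQ/Q = 179/4300 = 0.0417.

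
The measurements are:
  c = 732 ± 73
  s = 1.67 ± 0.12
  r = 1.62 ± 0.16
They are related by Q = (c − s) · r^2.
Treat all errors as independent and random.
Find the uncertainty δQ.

Let u = c − s = 730. δu = √(δc² + δs²) = √(5330 + 0.0144) = 73.0, so δu/u = 0.1000.
Q is then a monomial in u, r:
δQ/Q = √((δu/u)² + (2·δr/r)²) = √(0.00999 + 0.0390) = 0.221
Q = 1920, so δQ = 0.221 × 1920 = 424.

424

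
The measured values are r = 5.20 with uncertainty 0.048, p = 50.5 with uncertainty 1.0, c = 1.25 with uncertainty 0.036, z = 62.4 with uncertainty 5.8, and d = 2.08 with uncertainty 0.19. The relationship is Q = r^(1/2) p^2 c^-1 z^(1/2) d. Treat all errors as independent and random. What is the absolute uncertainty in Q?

8690

Products/powers → add relative errors in quadrature, weighted by exponent:
  (½·δr/r)² = (0.5×0.00923)² = 2.13e-05;  (2·δp/p)² = (2×0.0198)² = 0.00157;  (-1·δc/c)² = (-1×0.0288)² = 0.000829;  (½·δz/z)² = (0.5×0.0929)² = 0.00216;  (1·δd/d)² = (1×0.0913)² = 0.00834
δQ/Q = √(0.0129) = 0.114
Q = 76400, so δQ = 0.114 × 76400 = 8690.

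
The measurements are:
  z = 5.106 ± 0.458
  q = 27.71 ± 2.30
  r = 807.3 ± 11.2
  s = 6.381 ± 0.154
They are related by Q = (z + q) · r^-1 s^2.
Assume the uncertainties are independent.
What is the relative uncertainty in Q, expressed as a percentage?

8.73%

Let u = z + q = 32.82. δu = √(δz² + δq²) = √(0.210 + 5.29) = 2.35, so δu/u = 0.0715.
Q is then a monomial in u, r, s:
δQ/Q = √((δu/u)² + (-1·δr/r)² + (2·δs/s)²) = √(0.00511 + 0.000192 + 0.00233) = 0.0873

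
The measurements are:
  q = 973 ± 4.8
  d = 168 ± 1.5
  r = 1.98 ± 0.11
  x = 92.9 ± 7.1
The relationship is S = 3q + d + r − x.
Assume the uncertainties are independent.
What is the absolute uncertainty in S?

For a sum/difference, combine absolute errors in quadrature:
  (3·δq)² = 207;  (δd)² = 2.25;  (δr)² = 0.0121;  (δx)² = 50.4
δS = √(260) = 16.1

16.1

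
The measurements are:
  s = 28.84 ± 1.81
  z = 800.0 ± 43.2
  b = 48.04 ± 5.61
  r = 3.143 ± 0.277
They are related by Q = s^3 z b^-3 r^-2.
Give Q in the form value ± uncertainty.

For a monomial Q ∝ s^3, z, b^-3, r^-2, fractional errors add in quadrature:
  (3·δs/s)² = (3×0.0628)² = 0.0354;  (1·δz/z)² = (1×0.0540)² = 0.00292;  (-3·δb/b)² = (-3×0.117)² = 0.123;  (-2·δr/r)² = (-2×0.0881)² = 0.0311
δQ/Q = √(0.192) = 0.438
Q = 17.52, so δQ = 0.438 × 17.52 = 7.68.

17.52 ± 7.68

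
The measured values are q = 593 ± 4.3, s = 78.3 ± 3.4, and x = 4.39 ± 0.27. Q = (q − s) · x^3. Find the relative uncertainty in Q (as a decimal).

Let u = q − s = 515. δu = √(δq² + δs²) = √(18.5 + 11.6) = 5.48, so δu/u = 0.0107.
Q is then a monomial in u, x:
δQ/Q = √((δu/u)² + (3·δx/x)²) = √(0.000113 + 0.0340) = 0.185

0.185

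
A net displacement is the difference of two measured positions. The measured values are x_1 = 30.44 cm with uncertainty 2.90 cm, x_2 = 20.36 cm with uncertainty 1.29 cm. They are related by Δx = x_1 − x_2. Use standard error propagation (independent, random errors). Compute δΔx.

Sums and differences: (δΔx)² = Σ (cᵢ δxᵢ)².
  (δx_1)² = 8.41;  (δx_2)² = 1.66
δΔx = √(10.1) = 3.17 cm

3.17 cm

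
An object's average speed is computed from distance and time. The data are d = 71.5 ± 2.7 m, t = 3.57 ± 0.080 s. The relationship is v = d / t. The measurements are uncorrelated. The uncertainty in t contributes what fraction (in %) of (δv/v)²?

26.0%

(δv/v)² = (1·δd/d)² + (-1·δt/t)²
  d term: (1×0.0378)² = 0.00143
  t term: (-1×0.0224)² = 0.000502
Total = 0.00193. Share from t = 0.000502/0.00193 = 0.260.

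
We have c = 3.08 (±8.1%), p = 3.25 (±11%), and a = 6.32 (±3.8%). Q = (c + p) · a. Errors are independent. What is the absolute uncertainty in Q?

Let u = c + p = 6.33. δu = √(δc² + δp²) = √(0.0622 + 0.128) = 0.436, so δu/u = 0.0689.
Q is then a monomial in u, a:
δQ/Q = √((δu/u)² + (1·δa/a)²) = √(0.00474 + 0.00144) = 0.0787
Q = 40.0, so δQ = 0.0787 × 40.0 = 3.15.

3.15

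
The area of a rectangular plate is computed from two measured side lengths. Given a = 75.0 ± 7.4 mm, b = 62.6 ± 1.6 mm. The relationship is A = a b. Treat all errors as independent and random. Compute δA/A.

A is a product of powers, so relative uncertainties combine in quadrature:
  (1·δa/a)² = (1×0.0987)² = 0.00974;  (1·δb/b)² = (1×0.0256)² = 0.000653
δA/A = √(0.0104) = 0.102

0.102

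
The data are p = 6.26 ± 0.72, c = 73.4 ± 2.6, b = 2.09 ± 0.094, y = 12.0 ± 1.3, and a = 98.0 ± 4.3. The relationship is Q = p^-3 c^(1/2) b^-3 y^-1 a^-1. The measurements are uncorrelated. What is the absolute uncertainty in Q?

1.27e-06

Since Q is a product/quotient, work with relative uncertainties:
  (-3·δp/p)² = (-3×0.115)² = 0.119;  (½·δc/c)² = (0.5×0.0354)² = 0.000314;  (-3·δb/b)² = (-3×0.0450)² = 0.0182;  (-1·δy/y)² = (-1×0.108)² = 0.0117;  (-1·δa/a)² = (-1×0.0439)² = 0.00193
δQ/Q = √(0.151) = 0.389
Q = 3.25e-06, so δQ = 0.389 × 3.25e-06 = 1.27e-06.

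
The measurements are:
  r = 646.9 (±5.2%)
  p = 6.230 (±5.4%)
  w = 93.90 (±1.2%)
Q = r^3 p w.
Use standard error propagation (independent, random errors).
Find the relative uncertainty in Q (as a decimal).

Since Q is a product/quotient, work with relative uncertainties:
  (3·δr/r)² = (3×0.0520)² = 0.0243;  (1·δp/p)² = (1×0.0540)² = 0.00292;  (1·δw/w)² = (1×0.0120)² = 0.000144
δQ/Q = √(0.0274) = 0.166

0.166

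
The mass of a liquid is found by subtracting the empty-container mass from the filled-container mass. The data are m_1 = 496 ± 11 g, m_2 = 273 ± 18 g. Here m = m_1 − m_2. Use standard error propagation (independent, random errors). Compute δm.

21.1 g

Each term contributes (cᵢ δxᵢ)² to (δm)²:
  (δm_1)² = 121;  (δm_2)² = 324
δm = √(445) = 21.1 g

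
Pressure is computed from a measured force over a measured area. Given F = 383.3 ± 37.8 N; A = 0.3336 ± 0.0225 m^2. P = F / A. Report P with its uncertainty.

1149 ± 137 Pa

Each factor contributes (exponent × relative error)² to (δP/P)²:
  (1·δF/F)² = (1×0.0986)² = 0.00973;  (-1·δA/A)² = (-1×0.0674)² = 0.00455
δP/P = √(0.0143) = 0.119
P = 1149 Pa, so δP = 0.119 × 1149 = 137 Pa.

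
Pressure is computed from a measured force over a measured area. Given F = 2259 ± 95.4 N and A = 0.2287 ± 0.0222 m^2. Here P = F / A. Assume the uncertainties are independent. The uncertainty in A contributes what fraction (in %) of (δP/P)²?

(δP/P)² = (1·δF/F)² + (-1·δA/A)²
  F term: (1×0.0422)² = 0.00178
  A term: (-1×0.0971)² = 0.00942
Total = 0.0112. Share from A = 0.00942/0.0112 = 0.841.

84.1%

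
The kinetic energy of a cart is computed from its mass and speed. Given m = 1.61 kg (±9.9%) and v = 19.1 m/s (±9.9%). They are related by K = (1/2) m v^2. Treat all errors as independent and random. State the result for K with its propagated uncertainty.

For a monomial K ∝ m, v^2, fractional errors add in quadrature:
  (1·δm/m)² = (1×0.0990)² = 0.00980;  (2·δv/v)² = (2×0.0990)² = 0.0392
δK/K = √(0.0490) = 0.221
K = 294 J, so δK = 0.221 × 294 = 65.0 J.

294 ± 65.0 J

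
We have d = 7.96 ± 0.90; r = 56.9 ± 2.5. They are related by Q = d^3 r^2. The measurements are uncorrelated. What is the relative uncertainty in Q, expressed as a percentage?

35.0%

Q is a product of powers, so relative uncertainties combine in quadrature:
  (3·δd/d)² = (3×0.113)² = 0.115;  (2·δr/r)² = (2×0.0439)² = 0.00772
δQ/Q = √(0.123) = 0.350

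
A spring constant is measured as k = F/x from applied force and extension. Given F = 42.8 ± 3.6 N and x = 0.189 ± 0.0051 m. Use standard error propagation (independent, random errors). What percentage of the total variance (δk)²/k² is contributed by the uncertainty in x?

(δk/k)² = (1·δF/F)² + (-1·δx/x)²
  F term: (1×0.0841)² = 0.00707
  x term: (-1×0.0270)² = 0.000728
Total = 0.00780. Share from x = 0.000728/0.00780 = 0.0933.

9.33%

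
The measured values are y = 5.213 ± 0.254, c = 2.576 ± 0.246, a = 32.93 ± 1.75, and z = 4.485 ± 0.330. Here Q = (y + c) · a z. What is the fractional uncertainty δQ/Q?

Let u = y + c = 7.789. δu = √(δy² + δc²) = √(0.0645 + 0.0605) = 0.354, so δu/u = 0.0454.
Q is then a monomial in u, a, z:
δQ/Q = √((δu/u)² + (1·δa/a)² + (1·δz/z)²) = √(0.00206 + 0.00282 + 0.00541) = 0.101

0.101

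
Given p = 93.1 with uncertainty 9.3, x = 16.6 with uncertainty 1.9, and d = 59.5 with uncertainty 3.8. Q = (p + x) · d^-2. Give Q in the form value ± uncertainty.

Let u = p + x = 110. δu = √(δp² + δx²) = √(86.5 + 3.61) = 9.49, so δu/u = 0.0865.
Q is then a monomial in u, d:
δQ/Q = √((δu/u)² + (-2·δd/d)²) = √(0.00749 + 0.0163) = 0.154
Q = 0.0310, so δQ = 0.154 × 0.0310 = 0.00478.

0.0310 ± 0.00478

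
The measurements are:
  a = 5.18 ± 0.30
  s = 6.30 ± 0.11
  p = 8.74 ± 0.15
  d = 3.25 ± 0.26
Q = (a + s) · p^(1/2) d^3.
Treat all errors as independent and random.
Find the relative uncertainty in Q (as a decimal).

Let u = a + s = 11.5. δu = √(δa² + δs²) = √(0.0900 + 0.0121) = 0.320, so δu/u = 0.0278.
Q is then a monomial in u, p, d:
δQ/Q = √((δu/u)² + (½·δp/p)² + (3·δd/d)²) = √(0.000775 + 7.36e-05 + 0.0576) = 0.242

0.242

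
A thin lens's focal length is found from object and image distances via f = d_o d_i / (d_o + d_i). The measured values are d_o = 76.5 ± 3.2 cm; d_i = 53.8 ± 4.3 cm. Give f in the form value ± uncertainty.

∂f/∂d_o = (d_i/(d_o+d_i))² = 0.170;  ∂f/∂d_i = (d_o/(d_o+d_i))² = 0.345
δf = √((∂f/∂d_o · δd_o)² + (∂f/∂d_i · δd_i)²) = √(0.298 + 2.20) = 1.58 cm
f = 31.6 cm.

31.6 ± 1.58 cm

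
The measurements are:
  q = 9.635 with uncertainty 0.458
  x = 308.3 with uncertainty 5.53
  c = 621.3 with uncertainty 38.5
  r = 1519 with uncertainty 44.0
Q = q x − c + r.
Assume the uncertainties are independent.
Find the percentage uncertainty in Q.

Let p = q·x = 2970. δp/p = √((1·δq/q)² + (1·δx/x)²) = √(0.00226 + 0.000322) = 0.0508, so δp = 151.
Q = p − c + r: δQ = √(δp² + δc² + δr²) = √(22800 + 1480 + 1940) = 162
Q = 3868, so δQ/Q = 162/3868 = 0.0418.

4.18%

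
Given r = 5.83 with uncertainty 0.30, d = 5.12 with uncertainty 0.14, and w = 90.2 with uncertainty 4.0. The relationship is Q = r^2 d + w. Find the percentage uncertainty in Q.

7.17%

Let p = r^2·d = 174. δp/p = √((2·δr/r)² + (1·δd/d)²) = √(0.0106 + 0.000748) = 0.106, so δp = 18.5.
Q = p + w: δQ = √(δp² + δw²) = √(343 + 16.0) = 19.0
Q = 264, so δQ/Q = 19.0/264 = 0.0717.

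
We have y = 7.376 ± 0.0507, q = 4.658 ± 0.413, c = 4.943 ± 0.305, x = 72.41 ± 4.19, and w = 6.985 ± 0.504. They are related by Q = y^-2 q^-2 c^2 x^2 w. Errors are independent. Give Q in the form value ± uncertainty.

758.1 ± 194

For a monomial Q ∝ y^-2, q^-2, c^2, x^2, w, fractional errors add in quadrature:
  (-2·δy/y)² = (-2×0.00687)² = 0.000189;  (-2·δq/q)² = (-2×0.0887)² = 0.0314;  (2·δc/c)² = (2×0.0617)² = 0.0152;  (2·δx/x)² = (2×0.0579)² = 0.0134;  (1·δw/w)² = (1×0.0722)² = 0.00521
δQ/Q = √(0.0655) = 0.256
Q = 758.1, so δQ = 0.256 × 758.1 = 194.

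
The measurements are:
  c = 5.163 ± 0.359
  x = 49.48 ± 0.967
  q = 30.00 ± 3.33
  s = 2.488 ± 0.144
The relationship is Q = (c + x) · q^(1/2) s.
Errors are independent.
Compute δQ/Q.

Let u = c + x = 54.64. δu = √(δc² + δx²) = √(0.129 + 0.935) = 1.03, so δu/u = 0.0189.
Q is then a monomial in u, q, s:
δQ/Q = √((δu/u)² + (½·δq/q)² + (1·δs/s)²) = √(0.000356 + 0.00308 + 0.00335) = 0.0824

0.0824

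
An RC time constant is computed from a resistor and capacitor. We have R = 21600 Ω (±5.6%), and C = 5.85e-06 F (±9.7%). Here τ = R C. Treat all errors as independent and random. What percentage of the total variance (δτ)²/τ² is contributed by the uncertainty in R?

25.0%

(δτ/τ)² = (1·δR/R)² + (1·δC/C)²
  R term: (1×0.0560)² = 0.00314
  C term: (1×0.0970)² = 0.00941
Total = 0.0125. Share from R = 0.00314/0.0125 = 0.250.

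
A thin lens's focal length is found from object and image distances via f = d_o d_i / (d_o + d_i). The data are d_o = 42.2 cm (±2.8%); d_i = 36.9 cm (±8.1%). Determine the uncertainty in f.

∂f/∂d_o = (d_i/(d_o+d_i))² = 0.218;  ∂f/∂d_i = (d_o/(d_o+d_i))² = 0.285
δf = √((∂f/∂d_o · δd_o)² + (∂f/∂d_i · δd_i)²) = √(0.0661 + 0.724) = 0.889 cm

0.889 cm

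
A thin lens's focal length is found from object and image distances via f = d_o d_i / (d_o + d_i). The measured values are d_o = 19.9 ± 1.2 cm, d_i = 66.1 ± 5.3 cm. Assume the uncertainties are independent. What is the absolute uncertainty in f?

∂f/∂d_o = (d_i/(d_o+d_i))² = 0.591;  ∂f/∂d_i = (d_o/(d_o+d_i))² = 0.0535
δf = √((∂f/∂d_o · δd_o)² + (∂f/∂d_i · δd_i)²) = √(0.503 + 0.0805) = 0.764 cm

0.764 cm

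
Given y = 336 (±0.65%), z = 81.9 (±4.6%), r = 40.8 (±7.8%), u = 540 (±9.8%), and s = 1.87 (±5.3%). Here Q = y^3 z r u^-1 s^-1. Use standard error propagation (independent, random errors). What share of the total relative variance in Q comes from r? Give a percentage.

29.0%

(δQ/Q)² = (3·δy/y)² + (1·δz/z)² + (1·δr/r)² + (-1·δu/u)² + (-1·δs/s)²
  y term: (3×0.00650)² = 0.000380
  z term: (1×0.0460)² = 0.00212
  r term: (1×0.0780)² = 0.00608
  u term: (-1×0.0980)² = 0.00960
  s term: (-1×0.0530)² = 0.00281
Total = 0.0210. Share from r = 0.00608/0.0210 = 0.290.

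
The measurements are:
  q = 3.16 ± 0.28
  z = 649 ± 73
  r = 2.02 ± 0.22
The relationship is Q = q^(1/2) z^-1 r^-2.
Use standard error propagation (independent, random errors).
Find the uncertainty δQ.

0.000167

Each factor contributes (exponent × relative error)² to (δQ/Q)²:
  (½·δq/q)² = (0.5×0.0886)² = 0.00196;  (-1·δz/z)² = (-1×0.112)² = 0.0127;  (-2·δr/r)² = (-2×0.109)² = 0.0474
δQ/Q = √(0.0621) = 0.249
Q = 0.000671, so δQ = 0.249 × 0.000671 = 0.000167.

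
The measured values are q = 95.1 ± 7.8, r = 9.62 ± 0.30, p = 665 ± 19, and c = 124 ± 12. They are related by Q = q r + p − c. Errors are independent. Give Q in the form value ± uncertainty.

1460 ± 83.4

Let w = q·r = 915. δw/w = √((1·δq/q)² + (1·δr/r)²) = √(0.00673 + 0.000973) = 0.0877, so δw = 80.3.
Q = w + p − c: δQ = √(δw² + δp² + δc²) = √(6440 + 361 + 144) = 83.4
Q = 1460.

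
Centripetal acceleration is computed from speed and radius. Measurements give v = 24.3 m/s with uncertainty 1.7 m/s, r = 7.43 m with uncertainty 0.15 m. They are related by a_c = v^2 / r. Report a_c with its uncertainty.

79.5 ± 11.2 m/s^2

a_c is a product of powers, so relative uncertainties combine in quadrature:
  (2·δv/v)² = (2×0.0700)² = 0.0196;  (-1·δr/r)² = (-1×0.0202)² = 0.000408
δa_c/a_c = √(0.0200) = 0.141
a_c = 79.5 m/s^2, so δa_c = 0.141 × 79.5 = 11.2 m/s^2.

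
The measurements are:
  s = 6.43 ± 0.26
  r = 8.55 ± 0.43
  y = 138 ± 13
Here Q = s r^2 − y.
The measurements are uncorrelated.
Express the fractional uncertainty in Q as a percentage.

15.8%

Let p = s·r^2 = 470. δp/p = √((1·δs/s)² + (2·δr/r)²) = √(0.00164 + 0.0101) = 0.108, so δp = 51.0.
Q = p − y: δQ = √(δp² + δy²) = √(2600 + 169) = 52.6
Q = 332, so δQ/Q = 52.6/332 = 0.158.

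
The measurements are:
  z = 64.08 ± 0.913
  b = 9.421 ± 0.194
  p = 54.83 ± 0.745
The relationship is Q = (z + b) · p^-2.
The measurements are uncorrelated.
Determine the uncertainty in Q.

Let u = z + b = 73.50. δu = √(δz² + δb²) = √(0.834 + 0.0376) = 0.933, so δu/u = 0.0127.
Q is then a monomial in u, p:
δQ/Q = √((δu/u)² + (-2·δp/p)²) = √(0.000161 + 0.000738) = 0.0300
Q = 0.02445, so δQ = 0.0300 × 0.02445 = 0.000733.

0.000733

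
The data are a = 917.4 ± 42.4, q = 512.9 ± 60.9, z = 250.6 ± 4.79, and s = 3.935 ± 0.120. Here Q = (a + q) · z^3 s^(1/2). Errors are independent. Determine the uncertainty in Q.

3.52e+09

Let u = a + q = 1430. δu = √(δa² + δq²) = √(1800 + 3710) = 74.2, so δu/u = 0.0519.
Q is then a monomial in u, z, s:
δQ/Q = √((δu/u)² + (3·δz/z)² + (½·δs/s)²) = √(0.00269 + 0.00329 + 0.000232) = 0.0788
Q = 4.465e+10, so δQ = 0.0788 × 4.465e+10 = 3.52e+09.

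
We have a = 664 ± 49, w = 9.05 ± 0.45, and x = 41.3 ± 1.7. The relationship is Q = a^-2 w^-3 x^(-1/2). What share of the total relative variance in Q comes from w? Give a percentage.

(δQ/Q)² = (-2·δa/a)² + (-3·δw/w)² + (−½·δx/x)²
  a term: (-2×0.0738)² = 0.0218
  w term: (-3×0.0497)² = 0.0223
  x term: (-0.5×0.0412)² = 0.000424
Total = 0.0445. Share from w = 0.0223/0.0445 = 0.501.

50.1%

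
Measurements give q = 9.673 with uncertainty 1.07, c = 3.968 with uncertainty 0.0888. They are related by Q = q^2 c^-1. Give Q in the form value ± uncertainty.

23.58 ± 5.24

Each factor contributes (exponent × relative error)² to (δQ/Q)²:
  (2·δq/q)² = (2×0.111)² = 0.0489;  (-1·δc/c)² = (-1×0.0224)² = 0.000501
δQ/Q = √(0.0494) = 0.222
Q = 23.58, so δQ = 0.222 × 23.58 = 5.24.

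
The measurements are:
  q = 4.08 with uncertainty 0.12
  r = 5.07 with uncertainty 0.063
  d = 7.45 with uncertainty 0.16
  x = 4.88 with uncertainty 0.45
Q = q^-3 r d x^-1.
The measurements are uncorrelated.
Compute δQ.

0.0148

For a monomial Q ∝ q^-3, r, d, x^-1, fractional errors add in quadrature:
  (-3·δq/q)² = (-3×0.0294)² = 0.00779;  (1·δr/r)² = (1×0.0124)² = 0.000154;  (1·δd/d)² = (1×0.0215)² = 0.000461;  (-1·δx/x)² = (-1×0.0922)² = 0.00850
δQ/Q = √(0.0169) = 0.130
Q = 0.114, so δQ = 0.130 × 0.114 = 0.0148.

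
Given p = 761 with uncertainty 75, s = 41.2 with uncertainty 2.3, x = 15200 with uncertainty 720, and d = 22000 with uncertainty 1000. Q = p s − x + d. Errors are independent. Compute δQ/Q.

0.0985

Let w = p·s = 31400. δw/w = √((1·δp/p)² + (1·δs/s)²) = √(0.00971 + 0.00312) = 0.113, so δw = 3550.
Q = w − x + d: δQ = √(δw² + δx² + δd²) = √(1.26e+07 + 5.18e+05 + 1e+06) = 3760
Q = 38200, so δQ/Q = 3760/38200 = 0.0985.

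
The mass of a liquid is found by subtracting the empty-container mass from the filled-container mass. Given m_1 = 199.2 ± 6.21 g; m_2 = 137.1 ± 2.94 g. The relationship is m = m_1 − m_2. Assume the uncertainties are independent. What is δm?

6.87 g

m is a linear combination, so absolute uncertainties add in quadrature:
  (δm_1)² = 38.6;  (δm_2)² = 8.64
δm = √(47.2) = 6.87 g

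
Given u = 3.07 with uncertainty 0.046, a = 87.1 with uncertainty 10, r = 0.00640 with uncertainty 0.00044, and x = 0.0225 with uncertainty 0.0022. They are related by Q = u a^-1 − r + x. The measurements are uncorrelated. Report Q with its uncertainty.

0.0513 ± 0.00466

Let p = u·a^-1 = 0.0352. δp/p = √((1·δu/u)² + (-1·δa/a)²) = √(0.000225 + 0.0132) = 0.116, so δp = 0.00408.
Q = p − r + x: δQ = √(δp² + δr² + δx²) = √(1.67e-05 + 1.94e-07 + 4.84e-06) = 0.00466
Q = 0.0513.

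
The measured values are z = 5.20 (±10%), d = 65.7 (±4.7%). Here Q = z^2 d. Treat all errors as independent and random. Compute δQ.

365

Q is a product of powers, so relative uncertainties combine in quadrature:
  (2·δz/z)² = (2×0.100)² = 0.0400;  (1·δd/d)² = (1×0.0470)² = 0.00221
δQ/Q = √(0.0422) = 0.205
Q = 1780, so δQ = 0.205 × 1780 = 365.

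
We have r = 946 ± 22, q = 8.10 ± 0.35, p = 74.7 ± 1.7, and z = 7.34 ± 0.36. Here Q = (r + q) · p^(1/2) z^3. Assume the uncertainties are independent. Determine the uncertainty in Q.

Let u = r + q = 954. δu = √(δr² + δq²) = √(484 + 0.122) = 22.0, so δu/u = 0.0231.
Q is then a monomial in u, p, z:
δQ/Q = √((δu/u)² + (½·δp/p)² + (3·δz/z)²) = √(0.000532 + 0.000129 + 0.0216) = 0.149
Q = 3.26e+06, so δQ = 0.149 × 3.26e+06 = 4.87e+05.

4.87e+05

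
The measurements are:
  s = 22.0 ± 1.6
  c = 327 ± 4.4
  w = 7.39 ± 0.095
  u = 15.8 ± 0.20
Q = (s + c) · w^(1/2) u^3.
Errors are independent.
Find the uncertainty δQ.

1.53e+05

Let h = s + c = 349. δh = √(δs² + δc²) = √(2.56 + 19.4) = 4.68, so δh/h = 0.0134.
Q is then a monomial in h, w, u:
δQ/Q = √((δh/h)² + (½·δw/w)² + (3·δu/u)²) = √(0.000180 + 4.13e-05 + 0.00144) = 0.0408
Q = 3.74e+06, so δQ = 0.0408 × 3.74e+06 = 1.53e+05.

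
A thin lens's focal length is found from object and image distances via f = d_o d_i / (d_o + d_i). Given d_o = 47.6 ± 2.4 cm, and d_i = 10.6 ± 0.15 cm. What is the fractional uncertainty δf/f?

∂f/∂d_o = (d_i/(d_o+d_i))² = 0.0332;  ∂f/∂d_i = (d_o/(d_o+d_i))² = 0.669
δf = √((∂f/∂d_o · δd_o)² + (∂f/∂d_i · δd_i)²) = √(0.00634 + 0.0101) = 0.128 cm
f = 8.67 cm, so δf/f = 0.128/8.67 = 0.0148.

0.0148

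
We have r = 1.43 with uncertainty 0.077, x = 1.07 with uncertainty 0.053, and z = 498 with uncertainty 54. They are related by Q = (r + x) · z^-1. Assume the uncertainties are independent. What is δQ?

Let u = r + x = 2.50. δu = √(δr² + δx²) = √(0.00593 + 0.00281) = 0.0935, so δu/u = 0.0374.
Q is then a monomial in u, z:
δQ/Q = √((δu/u)² + (-1·δz/z)²) = √(0.00140 + 0.0118) = 0.115
Q = 0.00502, so δQ = 0.115 × 0.00502 = 0.000576.

0.000576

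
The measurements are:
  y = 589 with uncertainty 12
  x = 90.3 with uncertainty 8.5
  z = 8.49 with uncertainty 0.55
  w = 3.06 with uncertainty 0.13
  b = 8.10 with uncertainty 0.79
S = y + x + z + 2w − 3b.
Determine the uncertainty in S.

14.9

Sums and differences: (δS)² = Σ (cᵢ δxᵢ)².
  (δy)² = 144;  (δx)² = 72.2;  (δz)² = 0.303;  (2·δw)² = 0.0676;  (3·δb)² = 5.62
δS = √(222) = 14.9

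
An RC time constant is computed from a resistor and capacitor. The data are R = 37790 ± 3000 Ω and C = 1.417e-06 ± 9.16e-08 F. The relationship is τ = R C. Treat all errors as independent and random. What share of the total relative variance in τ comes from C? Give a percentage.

(δτ/τ)² = (1·δR/R)² + (1·δC/C)²
  R term: (1×0.0794)² = 0.00630
  C term: (1×0.0646)² = 0.00418
Total = 0.0105. Share from C = 0.00418/0.0105 = 0.399.

39.9%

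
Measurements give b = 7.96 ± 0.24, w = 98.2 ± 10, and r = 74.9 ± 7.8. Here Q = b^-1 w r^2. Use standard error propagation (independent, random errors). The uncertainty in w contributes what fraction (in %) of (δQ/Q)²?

(δQ/Q)² = (-1·δb/b)² + (1·δw/w)² + (2·δr/r)²
  b term: (-1×0.0302)² = 0.000909
  w term: (1×0.102)² = 0.0104
  r term: (2×0.104)² = 0.0434
Total = 0.0547. Share from w = 0.0104/0.0547 = 0.190.

19.0%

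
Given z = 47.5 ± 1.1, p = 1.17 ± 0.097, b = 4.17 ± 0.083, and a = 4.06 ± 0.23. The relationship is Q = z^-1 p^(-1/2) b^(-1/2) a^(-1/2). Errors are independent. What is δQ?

For a monomial Q ∝ z^-1, p^(-1/2), b^(-1/2), a^(-1/2), fractional errors add in quadrature:
  (-1·δz/z)² = (-1×0.0232)² = 0.000536;  (−½·δp/p)² = (-0.5×0.0829)² = 0.00172;  (−½·δb/b)² = (-0.5×0.0199)² = 9.9e-05;  (−½·δa/a)² = (-0.5×0.0567)² = 0.000802
δQ/Q = √(0.00316) = 0.0562
Q = 0.00473, so δQ = 0.0562 × 0.00473 = 0.000266.

0.000266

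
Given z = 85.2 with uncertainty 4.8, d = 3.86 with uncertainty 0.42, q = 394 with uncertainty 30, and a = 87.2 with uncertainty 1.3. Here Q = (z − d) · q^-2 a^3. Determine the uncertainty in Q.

Let u = z − d = 81.3. δu = √(δz² + δd²) = √(23.0 + 0.176) = 4.82, so δu/u = 0.0592.
Q is then a monomial in u, q, a:
δQ/Q = √((δu/u)² + (-2·δq/q)² + (3·δa/a)²) = √(0.00351 + 0.0232 + 0.00200) = 0.169
Q = 347, so δQ = 0.169 × 347 = 58.9.

58.9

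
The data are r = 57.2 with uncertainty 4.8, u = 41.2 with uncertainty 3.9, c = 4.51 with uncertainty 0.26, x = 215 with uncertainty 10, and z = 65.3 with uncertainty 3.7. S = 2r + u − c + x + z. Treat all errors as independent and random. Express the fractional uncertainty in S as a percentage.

For a sum/difference, combine absolute errors in quadrature:
  (2·δr)² = 92.2;  (δu)² = 15.2;  (δc)² = 0.0676;  (δx)² = 100;  (δz)² = 13.7
δS = √(221) = 14.9
S = 431, so δS/S = 14.9/431 = 0.0345.

3.45%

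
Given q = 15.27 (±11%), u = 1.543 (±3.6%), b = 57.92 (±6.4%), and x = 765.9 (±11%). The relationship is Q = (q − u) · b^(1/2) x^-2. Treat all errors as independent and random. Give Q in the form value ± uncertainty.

(1.781 ± 0.452) × 10^-4

Let w = q − u = 13.73. δw = √(δq² + δu²) = √(2.82 + 0.00309) = 1.68, so δw/w = 0.122.
Q is then a monomial in w, b, x:
δQ/Q = √((δw/w)² + (½·δb/b)² + (-2·δx/x)²) = √(0.0150 + 0.00102 + 0.0484) = 0.254
Q = 0.0001781, so δQ = 0.254 × 0.0001781 = 4.52e-05.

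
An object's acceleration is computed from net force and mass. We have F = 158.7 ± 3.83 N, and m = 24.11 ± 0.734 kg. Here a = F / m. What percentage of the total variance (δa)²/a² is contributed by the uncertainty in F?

38.6%

(δa/a)² = (1·δF/F)² + (-1·δm/m)²
  F term: (1×0.0241)² = 0.000582
  m term: (-1×0.0304)² = 0.000927
Total = 0.00151. Share from F = 0.000582/0.00151 = 0.386.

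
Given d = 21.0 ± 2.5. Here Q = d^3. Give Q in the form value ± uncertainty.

9260 ± 3310

Q ∝ d^3, so δQ/Q = |3| · δd/d = 3 × 0.119 = 0.357.
Q = 9260, so δQ = 0.357 × 9260 = 3310.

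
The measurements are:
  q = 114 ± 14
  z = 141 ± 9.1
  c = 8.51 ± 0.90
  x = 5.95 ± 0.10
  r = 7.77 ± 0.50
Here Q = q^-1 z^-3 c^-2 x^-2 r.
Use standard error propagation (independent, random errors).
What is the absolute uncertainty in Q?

3.04e-12

Relative error in a monomial: (δQ/Q)² = Σ (nᵢ · δxᵢ/xᵢ)².
  (-1·δq/q)² = (-1×0.123)² = 0.0151;  (-3·δz/z)² = (-3×0.0645)² = 0.0375;  (-2·δc/c)² = (-2×0.106)² = 0.0447;  (-2·δx/x)² = (-2×0.0168)² = 0.00113;  (1·δr/r)² = (1×0.0644)² = 0.00414
δQ/Q = √(0.103) = 0.320
Q = 9.48e-12, so δQ = 0.320 × 9.48e-12 = 3.04e-12.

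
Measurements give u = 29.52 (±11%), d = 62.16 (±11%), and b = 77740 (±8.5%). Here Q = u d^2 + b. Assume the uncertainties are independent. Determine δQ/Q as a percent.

Let p = u·d^2 = 114100. δp/p = √((1·δu/u)² + (2·δd/d)²) = √(0.0121 + 0.0484) = 0.246, so δp = 28100.
Q = p + b: δQ = √(δp² + δb²) = √(7.87e+08 + 4.37e+07) = 28800
Q = 191800, so δQ/Q = 28800/191800 = 0.150.

15.0%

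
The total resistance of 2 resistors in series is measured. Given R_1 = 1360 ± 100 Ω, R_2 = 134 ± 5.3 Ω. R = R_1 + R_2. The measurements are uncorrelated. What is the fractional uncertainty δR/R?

0.0670

Sums and differences: (δR)² = Σ (cᵢ δxᵢ)².
  (δR_1)² = 10000;  (δR_2)² = 28.1
δR = √(10000) = 100 Ω
R = 1490 Ω, so δR/R = 100/1490 = 0.0670.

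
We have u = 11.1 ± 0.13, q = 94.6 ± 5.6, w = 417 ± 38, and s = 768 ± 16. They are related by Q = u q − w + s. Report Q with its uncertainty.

1400 ± 75.6

Let p = u·q = 1050. δp/p = √((1·δu/u)² + (1·δq/q)²) = √(0.000137 + 0.00350) = 0.0603, so δp = 63.4.
Q = p − w + s: δQ = √(δp² + δw² + δs²) = √(4020 + 1440 + 256) = 75.6
Q = 1400.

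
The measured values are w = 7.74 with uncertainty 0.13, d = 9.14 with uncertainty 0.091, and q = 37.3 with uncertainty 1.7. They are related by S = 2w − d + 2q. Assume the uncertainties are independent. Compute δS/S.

0.0421

Absolute uncertainties add in quadrature for a linear combination:
  (2·δw)² = 0.0676;  (δd)² = 0.00828;  (2·δq)² = 11.6
δS = √(11.6) = 3.41
S = 80.9, so δS/S = 3.41/80.9 = 0.0421.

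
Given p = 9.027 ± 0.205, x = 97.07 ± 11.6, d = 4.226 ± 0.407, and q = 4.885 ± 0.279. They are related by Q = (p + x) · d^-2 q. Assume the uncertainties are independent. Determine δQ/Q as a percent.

22.9%

Let u = p + x = 106.1. δu = √(δp² + δx²) = √(0.0420 + 135) = 11.6, so δu/u = 0.109.
Q is then a monomial in u, d, q:
δQ/Q = √((δu/u)² + (-2·δd/d)² + (1·δq/q)²) = √(0.0120 + 0.0371 + 0.00326) = 0.229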